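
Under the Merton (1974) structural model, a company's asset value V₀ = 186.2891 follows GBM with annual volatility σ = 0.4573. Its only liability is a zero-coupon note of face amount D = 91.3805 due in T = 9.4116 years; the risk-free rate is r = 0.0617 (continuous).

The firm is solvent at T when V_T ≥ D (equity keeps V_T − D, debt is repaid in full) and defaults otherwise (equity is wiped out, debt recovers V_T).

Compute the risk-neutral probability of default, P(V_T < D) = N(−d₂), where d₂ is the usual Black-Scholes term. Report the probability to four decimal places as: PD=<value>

PD=0.4129

d₁ = [ln(V₀/D) + (r + σ²/2)T] / (σ√T)
   = [ln(186.2891/91.3805) + (0.0617 + 0.5·0.4573²)·9.4116] / (0.4573·√9.4116)
   = [0.712268 + 1.564788] / 1.402920 = 1.623083
d₂ = d₁ − σ√T = 1.623083 − 1.402920 = 0.220163
risk-neutral PD = N(−d₂) = N(-0.220163) = 0.412872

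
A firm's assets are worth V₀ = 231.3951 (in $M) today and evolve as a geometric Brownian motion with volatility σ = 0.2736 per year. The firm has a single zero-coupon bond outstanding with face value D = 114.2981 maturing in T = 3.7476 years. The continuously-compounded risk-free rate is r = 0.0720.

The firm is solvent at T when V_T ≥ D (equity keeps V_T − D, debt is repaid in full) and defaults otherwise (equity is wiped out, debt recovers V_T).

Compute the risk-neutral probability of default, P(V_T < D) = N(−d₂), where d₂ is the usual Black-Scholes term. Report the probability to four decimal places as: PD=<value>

PD=0.0575

d₁ = [ln(V₀/D) + (r + σ²/2)T] / (σ√T)
   = [ln(231.3951/114.2981) + (0.0720 + 0.5·0.2736²)·3.7476] / (0.2736·√3.7476)
   = [0.705317 + 0.410094] / 0.529655 = 2.105921
d₂ = d₁ − σ√T = 2.105921 − 0.529655 = 1.576267
risk-neutral PD = N(−d₂) = N(-1.576267) = 0.057482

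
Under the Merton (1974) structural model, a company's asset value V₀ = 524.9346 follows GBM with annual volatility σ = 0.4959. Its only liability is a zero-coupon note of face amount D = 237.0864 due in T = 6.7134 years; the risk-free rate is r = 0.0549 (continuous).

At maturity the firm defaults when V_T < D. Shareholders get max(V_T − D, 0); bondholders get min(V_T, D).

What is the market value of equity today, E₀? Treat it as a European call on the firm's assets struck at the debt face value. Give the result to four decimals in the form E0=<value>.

d₁ = [ln(V₀/D) + (r + σ²/2)T] / (σ√T)
   = [ln(524.9346/237.0864) + (0.0549 + 0.5·0.4959²)·6.7134] / (0.4959·√6.7134)
   = [0.794849 + 1.194035] / 1.284888 = 1.547904
d₂ = d₁ − σ√T = 1.547904 − 1.284888 = 0.263016
N(d₁) = 0.939177,  N(d₂) = 0.603731,  e^(−rT) = 0.691726
E₀ = V₀·N(d₁) − D·e^(−rT)·N(d₂)
   = 524.9346·0.939177 − 237.0864·0.691726·0.603731 = 393.995550

E0=393.9955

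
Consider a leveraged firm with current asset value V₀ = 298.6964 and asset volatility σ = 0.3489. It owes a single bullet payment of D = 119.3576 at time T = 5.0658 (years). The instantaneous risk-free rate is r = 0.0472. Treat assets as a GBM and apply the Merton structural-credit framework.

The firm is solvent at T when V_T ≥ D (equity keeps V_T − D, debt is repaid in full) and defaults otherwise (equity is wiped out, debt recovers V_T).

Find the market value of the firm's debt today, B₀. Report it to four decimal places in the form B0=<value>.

B0=90.0918

d₁ = [ln(V₀/D) + (r + σ²/2)T] / (σ√T)
   = [ln(298.6964/119.3576) + (0.0472 + 0.5·0.3489²)·5.0658] / (0.3489·√5.0658)
   = [0.917304 + 0.547439] / 0.785281 = 1.865247
d₂ = d₁ − σ√T = 1.865247 − 0.785281 = 1.079966
N(d₁) = 0.968927,  N(d₂) = 0.859921,  e^(−rT) = 0.787332
E₀ = V₀·N(d₁) − D·e^(−rT)·N(d₂)
   = 298.6964·0.968927 − 119.3576·0.787332·0.859921 = 208.604627
B₀ = V₀ − E₀ = 298.6964 − 208.604627 = 90.091773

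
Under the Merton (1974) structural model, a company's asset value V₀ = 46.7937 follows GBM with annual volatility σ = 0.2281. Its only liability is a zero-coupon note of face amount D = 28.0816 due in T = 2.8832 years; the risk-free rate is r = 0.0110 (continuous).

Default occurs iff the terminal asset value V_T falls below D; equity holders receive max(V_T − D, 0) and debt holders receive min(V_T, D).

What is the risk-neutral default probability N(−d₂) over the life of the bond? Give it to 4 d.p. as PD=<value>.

PD=0.1138

d₁ = [ln(V₀/D) + (r + σ²/2)T] / (σ√T)
   = [ln(46.7937/28.0816) + (0.0110 + 0.5·0.2281²)·2.8832] / (0.2281·√2.8832)
   = [0.510634 + 0.106721] / 0.387314 = 1.593941
d₂ = d₁ − σ√T = 1.593941 − 0.387314 = 1.206628
risk-neutral PD = N(−d₂) = N(-1.206628) = 0.113788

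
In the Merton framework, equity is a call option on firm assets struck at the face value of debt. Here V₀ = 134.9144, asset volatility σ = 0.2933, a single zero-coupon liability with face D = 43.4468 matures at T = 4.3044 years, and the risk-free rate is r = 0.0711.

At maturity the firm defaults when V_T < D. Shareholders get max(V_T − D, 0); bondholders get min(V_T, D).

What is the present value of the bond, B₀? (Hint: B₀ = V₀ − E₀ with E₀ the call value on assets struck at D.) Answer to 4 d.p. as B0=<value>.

d₁ = [ln(V₀/D) + (r + σ²/2)T] / (σ√T)
   = [ln(134.9144/43.4468) + (0.0711 + 0.5·0.2933²)·4.3044] / (0.2933·√4.3044)
   = [1.133103 + 0.491186] / 0.608511 = 2.669285
d₂ = d₁ − σ√T = 2.669285 − 0.608511 = 2.060774
N(d₁) = 0.996199,  N(d₂) = 0.980338,  e^(−rT) = 0.736355
E₀ = V₀·N(d₁) − D·e^(−rT)·N(d₂)
   = 134.9144·0.996199 − 43.4468·0.736355·0.980338 = 103.038408
B₀ = V₀ − E₀ = 134.9144 − 103.038408 = 31.875992

B0=31.8760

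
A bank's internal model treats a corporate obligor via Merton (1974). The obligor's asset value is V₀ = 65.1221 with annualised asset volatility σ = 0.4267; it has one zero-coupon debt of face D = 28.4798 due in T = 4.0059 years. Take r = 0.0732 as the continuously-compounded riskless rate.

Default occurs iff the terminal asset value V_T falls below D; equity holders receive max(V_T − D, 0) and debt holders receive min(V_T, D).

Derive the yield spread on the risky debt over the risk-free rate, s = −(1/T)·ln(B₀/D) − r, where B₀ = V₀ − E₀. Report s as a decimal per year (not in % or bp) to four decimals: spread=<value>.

d₁ = [ln(V₀/D) + (r + σ²/2)T] / (σ√T)
   = [ln(65.1221/28.4798) + (0.0732 + 0.5·0.4267²)·4.0059] / (0.4267·√4.0059)
   = [0.827069 + 0.657915] / 0.854029 = 1.738797
d₂ = d₁ − σ√T = 1.738797 − 0.854029 = 0.884768
N(d₁) = 0.958965,  N(d₂) = 0.811859,  e^(−rT) = 0.745849
E₀ = V₀·N(d₁) − D·e^(−rT)·N(d₂)
   = 65.1221·0.958965 − 28.4798·0.745849·0.811859 = 45.204585
B₀ = V₀ − E₀ = 65.1221 − 45.204585 = 19.917515
spread = −(1/T)·ln(B₀/D) − r = −(1/4.0059)·ln(19.917515/28.4798) − 0.0732 = 0.01606722

spread=0.0161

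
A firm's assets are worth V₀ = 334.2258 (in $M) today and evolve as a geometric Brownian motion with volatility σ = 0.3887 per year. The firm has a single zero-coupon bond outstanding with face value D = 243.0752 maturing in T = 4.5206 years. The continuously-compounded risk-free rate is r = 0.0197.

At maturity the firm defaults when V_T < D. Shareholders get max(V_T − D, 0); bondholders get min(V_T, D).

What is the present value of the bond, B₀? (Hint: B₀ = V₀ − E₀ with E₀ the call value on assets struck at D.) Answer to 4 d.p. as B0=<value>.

B0=179.2176

d₁ = [ln(V₀/D) + (r + σ²/2)T] / (σ√T)
   = [ln(334.2258/243.0752) + (0.0197 + 0.5·0.3887²)·4.5206] / (0.3887·√4.5206)
   = [0.318446 + 0.430559] / 0.826442 = 0.906301
d₂ = d₁ − σ√T = 0.906301 − 0.826442 = 0.079858
N(d₁) = 0.817612,  N(d₂) = 0.531825,  e^(−rT) = 0.914795
E₀ = V₀·N(d₁) − D·e^(−rT)·N(d₂)
   = 334.2258·0.817612 − 243.0752·0.914795·0.531825 = 155.008240
B₀ = V₀ − E₀ = 334.2258 − 155.008240 = 179.217560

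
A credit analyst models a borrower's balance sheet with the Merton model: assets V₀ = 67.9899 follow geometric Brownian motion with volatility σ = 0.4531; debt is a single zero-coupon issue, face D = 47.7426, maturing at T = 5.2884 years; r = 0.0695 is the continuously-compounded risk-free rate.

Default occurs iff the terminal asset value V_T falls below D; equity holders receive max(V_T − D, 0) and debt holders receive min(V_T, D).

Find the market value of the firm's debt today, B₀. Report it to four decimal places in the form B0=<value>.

d₁ = [ln(V₀/D) + (r + σ²/2)T] / (σ√T)
   = [ln(67.9899/47.7426) + (0.0695 + 0.5·0.4531²)·5.2884] / (0.4531·√5.2884)
   = [0.353535 + 0.910397] / 1.041972 = 1.213019
d₂ = d₁ − σ√T = 1.213019 − 1.041972 = 0.171046
N(d₁) = 0.887439,  N(d₂) = 0.567906,  e^(−rT) = 0.692433
E₀ = V₀·N(d₁) − D·e^(−rT)·N(d₂)
   = 67.9899·0.887439 − 47.7426·0.692433·0.567906 = 41.562705
B₀ = V₀ − E₀ = 67.9899 − 41.562705 = 26.427195

B0=26.4272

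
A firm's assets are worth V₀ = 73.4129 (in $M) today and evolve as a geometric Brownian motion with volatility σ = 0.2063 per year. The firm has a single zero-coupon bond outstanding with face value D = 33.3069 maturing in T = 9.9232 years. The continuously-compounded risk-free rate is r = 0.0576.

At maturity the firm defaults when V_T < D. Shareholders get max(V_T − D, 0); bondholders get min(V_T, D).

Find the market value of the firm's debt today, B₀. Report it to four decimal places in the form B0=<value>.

B0=18.6547

d₁ = [ln(V₀/D) + (r + σ²/2)T] / (σ√T)
   = [ln(73.4129/33.3069) + (0.0576 + 0.5·0.2063²)·9.9232] / (0.2063·√9.9232)
   = [0.790335 + 0.782740] / 0.649868 = 2.420608
d₂ = d₁ − σ√T = 2.420608 − 0.649868 = 1.770740
N(d₁) = 0.992253,  N(d₂) = 0.961698,  e^(−rT) = 0.564635
E₀ = V₀·N(d₁) − D·e^(−rT)·N(d₂)
   = 73.4129·0.992253 − 33.3069·0.564635·0.961698 = 54.758234
B₀ = V₀ − E₀ = 73.4129 − 54.758234 = 18.654666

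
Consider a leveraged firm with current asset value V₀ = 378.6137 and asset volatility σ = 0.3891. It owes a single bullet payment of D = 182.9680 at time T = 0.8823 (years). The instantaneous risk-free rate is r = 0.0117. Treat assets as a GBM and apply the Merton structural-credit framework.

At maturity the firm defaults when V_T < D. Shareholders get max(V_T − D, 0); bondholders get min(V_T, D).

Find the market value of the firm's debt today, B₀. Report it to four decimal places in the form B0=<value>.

d₁ = [ln(V₀/D) + (r + σ²/2)T] / (σ√T)
   = [ln(378.6137/182.9680) + (0.0117 + 0.5·0.3891²)·0.8823] / (0.3891·√0.8823)
   = [0.727205 + 0.077112] / 0.365485 = 2.200687
d₂ = d₁ − σ√T = 2.200687 − 0.365485 = 1.835202
N(d₁) = 0.986121,  N(d₂) = 0.966762,  e^(−rT) = 0.989730
E₀ = V₀·N(d₁) − D·e^(−rT)·N(d₂)
   = 378.6137·0.986121 − 182.9680·0.989730·0.966762 = 198.288943
B₀ = V₀ − E₀ = 378.6137 − 198.288943 = 180.324757

B0=180.3248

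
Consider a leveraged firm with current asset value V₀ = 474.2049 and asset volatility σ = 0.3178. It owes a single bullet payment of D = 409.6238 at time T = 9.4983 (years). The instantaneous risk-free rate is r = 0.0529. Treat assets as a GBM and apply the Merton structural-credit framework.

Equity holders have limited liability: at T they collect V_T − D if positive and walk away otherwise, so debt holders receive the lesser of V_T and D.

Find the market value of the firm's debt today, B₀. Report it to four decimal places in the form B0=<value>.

B0=200.0116

d₁ = [ln(V₀/D) + (r + σ²/2)T] / (σ√T)
   = [ln(474.2049/409.6238) + (0.0529 + 0.5·0.3178²)·9.4983] / (0.3178·√9.4983)
   = [0.146400 + 0.982109] / 0.979438 = 1.152201
d₂ = d₁ − σ√T = 1.152201 − 0.979438 = 0.172764
N(d₁) = 0.875381,  N(d₂) = 0.568581,  e^(−rT) = 0.605040
E₀ = V₀·N(d₁) − D·e^(−rT)·N(d₂)
   = 474.2049·0.875381 − 409.6238·0.605040·0.568581 = 274.193271
B₀ = V₀ − E₀ = 474.2049 − 274.193271 = 200.011629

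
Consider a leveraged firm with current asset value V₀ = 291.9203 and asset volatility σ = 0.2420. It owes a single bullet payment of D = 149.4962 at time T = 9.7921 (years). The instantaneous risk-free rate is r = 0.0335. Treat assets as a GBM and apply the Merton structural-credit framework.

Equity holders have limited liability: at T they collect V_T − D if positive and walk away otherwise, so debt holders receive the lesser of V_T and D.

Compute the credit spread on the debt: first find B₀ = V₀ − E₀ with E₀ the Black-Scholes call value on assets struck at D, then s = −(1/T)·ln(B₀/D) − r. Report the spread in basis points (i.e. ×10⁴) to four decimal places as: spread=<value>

d₁ = [ln(V₀/D) + (r + σ²/2)T] / (σ√T)
   = [ln(291.9203/149.4962) + (0.0335 + 0.5·0.2420²)·9.7921] / (0.2420·√9.7921)
   = [0.669210 + 0.614768] / 0.757274 = 1.695525
d₂ = d₁ − σ√T = 1.695525 − 0.757274 = 0.938250
N(d₁) = 0.955012,  N(d₂) = 0.825942,  e^(−rT) = 0.720338
E₀ = V₀·N(d₁) − D·e^(−rT)·N(d₂)
   = 291.9203·0.955012 − 149.4962·0.720338·0.825942 = 189.843573
B₀ = V₀ − E₀ = 291.9203 − 189.843573 = 102.076727
spread = −(1/T)·ln(B₀/D) − r = −(1/9.7921)·ln(102.076727/149.4962) − 0.0335 = 0.00546470
in basis points: 0.00546470 × 10⁴ = 54.6470 bp

spread=54.6470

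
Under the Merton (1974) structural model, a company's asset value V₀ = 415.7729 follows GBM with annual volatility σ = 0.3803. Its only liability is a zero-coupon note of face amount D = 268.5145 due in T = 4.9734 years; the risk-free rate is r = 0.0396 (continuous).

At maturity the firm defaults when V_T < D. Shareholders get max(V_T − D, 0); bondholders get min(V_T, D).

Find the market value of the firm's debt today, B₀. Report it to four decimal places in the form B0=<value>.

d₁ = [ln(V₀/D) + (r + σ²/2)T] / (σ√T)
   = [ln(415.7729/268.5145) + (0.0396 + 0.5·0.3803²)·4.9734] / (0.3803·√4.9734)
   = [0.437234 + 0.556593] / 0.848112 = 1.171812
d₂ = d₁ − σ√T = 1.171812 − 0.848112 = 0.323701
N(d₁) = 0.879364,  N(d₂) = 0.626918,  e^(−rT) = 0.821234
E₀ = V₀·N(d₁) − D·e^(−rT)·N(d₂)
   = 415.7729·0.879364 − 268.5145·0.821234·0.626918 = 227.371912
B₀ = V₀ − E₀ = 415.7729 − 227.371912 = 188.400988

B0=188.4010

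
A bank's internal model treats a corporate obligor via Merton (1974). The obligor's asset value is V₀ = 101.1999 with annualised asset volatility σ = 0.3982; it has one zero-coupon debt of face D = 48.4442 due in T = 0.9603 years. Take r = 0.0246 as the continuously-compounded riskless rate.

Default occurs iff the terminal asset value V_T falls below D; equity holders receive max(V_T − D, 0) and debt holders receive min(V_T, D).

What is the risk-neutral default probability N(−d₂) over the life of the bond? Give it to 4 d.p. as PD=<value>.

PD=0.0398

d₁ = [ln(V₀/D) + (r + σ²/2)T] / (σ√T)
   = [ln(101.1999/48.4442) + (0.0246 + 0.5·0.3982²)·0.9603] / (0.3982·√0.9603)
   = [0.736685 + 0.099758] / 0.390216 = 2.143539
d₂ = d₁ − σ√T = 2.143539 − 0.390216 = 1.753324
risk-neutral PD = N(−d₂) = N(-1.753324) = 0.039773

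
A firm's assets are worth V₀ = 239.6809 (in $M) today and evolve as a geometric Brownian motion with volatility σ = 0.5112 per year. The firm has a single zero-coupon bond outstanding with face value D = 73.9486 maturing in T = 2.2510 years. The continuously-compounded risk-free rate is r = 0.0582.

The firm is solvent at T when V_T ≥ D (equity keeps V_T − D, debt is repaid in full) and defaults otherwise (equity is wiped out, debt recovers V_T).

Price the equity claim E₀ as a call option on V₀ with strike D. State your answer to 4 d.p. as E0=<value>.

d₁ = [ln(V₀/D) + (r + σ²/2)T] / (σ√T)
   = [ln(239.6809/73.9486) + (0.0582 + 0.5·0.5112²)·2.2510] / (0.5112·√2.2510)
   = [1.175938 + 0.425130] / 0.766970 = 2.087523
d₂ = d₁ − σ√T = 2.087523 − 0.766970 = 1.320552
N(d₁) = 0.981580,  N(d₂) = 0.906675,  e^(−rT) = 0.877211
E₀ = V₀·N(d₁) − D·e^(−rT)·N(d₂)
   = 239.6809·0.981580 − 73.9486·0.877211·0.906675 = 176.451249

E0=176.4512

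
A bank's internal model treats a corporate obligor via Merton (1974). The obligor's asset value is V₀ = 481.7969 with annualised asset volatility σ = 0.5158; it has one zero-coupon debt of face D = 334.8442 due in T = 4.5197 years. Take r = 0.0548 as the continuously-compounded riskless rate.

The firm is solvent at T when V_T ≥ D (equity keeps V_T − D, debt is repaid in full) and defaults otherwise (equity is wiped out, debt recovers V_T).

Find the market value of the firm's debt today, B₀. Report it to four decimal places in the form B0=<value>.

B0=196.4105

d₁ = [ln(V₀/D) + (r + σ²/2)T] / (σ√T)
   = [ln(481.7969/334.8442) + (0.0548 + 0.5·0.5158²)·4.5197] / (0.5158·√4.5197)
   = [0.363857 + 0.848912] / 1.096569 = 1.105967
d₂ = d₁ − σ√T = 1.105967 − 1.096569 = 0.009397
N(d₁) = 0.865630,  N(d₂) = 0.503749,  e^(−rT) = 0.780610
E₀ = V₀·N(d₁) − D·e^(−rT)·N(d₂)
   = 481.7969·0.865630 − 334.8442·0.780610·0.503749 = 285.386354
B₀ = V₀ − E₀ = 481.7969 − 285.386354 = 196.410546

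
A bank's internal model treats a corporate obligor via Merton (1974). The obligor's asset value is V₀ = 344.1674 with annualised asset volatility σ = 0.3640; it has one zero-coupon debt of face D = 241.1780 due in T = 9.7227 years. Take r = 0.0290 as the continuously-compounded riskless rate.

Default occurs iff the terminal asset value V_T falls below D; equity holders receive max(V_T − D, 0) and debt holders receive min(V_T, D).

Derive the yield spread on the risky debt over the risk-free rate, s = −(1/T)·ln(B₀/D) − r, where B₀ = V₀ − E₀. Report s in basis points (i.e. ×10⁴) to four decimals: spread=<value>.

spread=306.2179

d₁ = [ln(V₀/D) + (r + σ²/2)T] / (σ√T)
   = [ln(344.1674/241.1780) + (0.0290 + 0.5·0.3640²)·9.7227] / (0.3640·√9.7227)
   = [0.355593 + 0.926068] / 1.134997 = 1.129219
d₂ = d₁ − σ√T = 1.129219 − 1.134997 = -0.005778
N(d₁) = 0.870597,  N(d₂) = 0.497695,  e^(−rT) = 0.754305
E₀ = V₀·N(d₁) − D·e^(−rT)·N(d₂)
   = 344.1674·0.870597 − 241.1780·0.754305·0.497695 = 209.089661
B₀ = V₀ − E₀ = 344.1674 − 209.089661 = 135.077739
spread = −(1/T)·ln(B₀/D) − r = −(1/9.7227)·ln(135.077739/241.1780) − 0.0290 = 0.03062179
in basis points: 0.03062179 × 10⁴ = 306.2179 bp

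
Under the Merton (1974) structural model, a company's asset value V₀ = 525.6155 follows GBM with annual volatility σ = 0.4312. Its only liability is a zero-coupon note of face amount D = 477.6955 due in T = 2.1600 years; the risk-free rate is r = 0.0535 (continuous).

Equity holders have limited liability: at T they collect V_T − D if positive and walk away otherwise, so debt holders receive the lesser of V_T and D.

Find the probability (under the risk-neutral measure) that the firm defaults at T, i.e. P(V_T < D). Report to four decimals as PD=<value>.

d₁ = [ln(V₀/D) + (r + σ²/2)T] / (σ√T)
   = [ln(525.6155/477.6955) + (0.0535 + 0.5·0.4312²)·2.1600] / (0.4312·√2.1600)
   = [0.095596 + 0.316368] / 0.633732 = 0.650061
d₂ = d₁ − σ√T = 0.650061 − 0.633732 = 0.016329
risk-neutral PD = N(−d₂) = N(-0.016329) = 0.493486

PD=0.4935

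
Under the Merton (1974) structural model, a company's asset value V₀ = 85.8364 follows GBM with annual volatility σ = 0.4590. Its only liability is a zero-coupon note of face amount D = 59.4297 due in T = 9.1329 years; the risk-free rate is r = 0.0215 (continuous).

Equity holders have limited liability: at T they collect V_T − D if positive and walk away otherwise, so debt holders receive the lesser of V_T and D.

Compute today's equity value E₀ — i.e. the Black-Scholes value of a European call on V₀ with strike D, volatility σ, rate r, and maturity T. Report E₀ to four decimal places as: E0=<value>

E0=55.2920

d₁ = [ln(V₀/D) + (r + σ²/2)T] / (σ√T)
   = [ln(85.8364/59.4297) + (0.0215 + 0.5·0.4590²)·9.1329] / (0.4590·√9.1329)
   = [0.367649 + 1.158422] / 1.387130 = 1.100164
d₂ = d₁ − σ√T = 1.100164 − 1.387130 = -0.286965
N(d₁) = 0.864370,  N(d₂) = 0.387070,  e^(−rT) = 0.821719
E₀ = V₀·N(d₁) − D·e^(−rT)·N(d₂)
   = 85.8364·0.864370 − 59.4297·0.821719·0.387070 = 55.292048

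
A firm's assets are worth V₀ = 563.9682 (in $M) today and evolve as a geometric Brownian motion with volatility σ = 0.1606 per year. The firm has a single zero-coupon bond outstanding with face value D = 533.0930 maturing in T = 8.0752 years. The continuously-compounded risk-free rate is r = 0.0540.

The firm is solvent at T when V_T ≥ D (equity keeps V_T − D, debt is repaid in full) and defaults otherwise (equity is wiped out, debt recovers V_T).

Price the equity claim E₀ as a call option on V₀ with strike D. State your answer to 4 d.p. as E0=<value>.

d₁ = [ln(V₀/D) + (r + σ²/2)T] / (σ√T)
   = [ln(563.9682/533.0930) + (0.0540 + 0.5·0.1606²)·8.0752] / (0.1606·√8.0752)
   = [0.056302 + 0.540200] / 0.456375 = 1.307043
d₂ = d₁ − σ√T = 1.307043 − 0.456375 = 0.850667
N(d₁) = 0.904401,  N(d₂) = 0.802523,  e^(−rT) = 0.646578
E₀ = V₀·N(d₁) − D·e^(−rT)·N(d₂)
   = 563.9682·0.904401 − 533.0930·0.646578·0.802523 = 233.434589

E0=233.4346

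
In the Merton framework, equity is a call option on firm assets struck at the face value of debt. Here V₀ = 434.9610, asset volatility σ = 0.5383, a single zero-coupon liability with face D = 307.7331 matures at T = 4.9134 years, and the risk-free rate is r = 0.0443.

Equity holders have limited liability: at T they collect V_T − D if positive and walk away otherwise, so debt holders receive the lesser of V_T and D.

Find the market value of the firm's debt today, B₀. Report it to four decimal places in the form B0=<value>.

B0=173.5324

d₁ = [ln(V₀/D) + (r + σ²/2)T] / (σ√T)
   = [ln(434.9610/307.7331) + (0.0443 + 0.5·0.5383²)·4.9134] / (0.5383·√4.9134)
   = [0.346024 + 0.929534] / 1.193206 = 1.069017
d₂ = d₁ − σ√T = 1.069017 − 1.193206 = -0.124189
N(d₁) = 0.857469,  N(d₂) = 0.450583,  e^(−rT) = 0.804396
E₀ = V₀·N(d₁) − D·e^(−rT)·N(d₂)
   = 434.9610·0.857469 − 307.7331·0.804396·0.450583 = 261.428634
B₀ = V₀ − E₀ = 434.9610 − 261.428634 = 173.532366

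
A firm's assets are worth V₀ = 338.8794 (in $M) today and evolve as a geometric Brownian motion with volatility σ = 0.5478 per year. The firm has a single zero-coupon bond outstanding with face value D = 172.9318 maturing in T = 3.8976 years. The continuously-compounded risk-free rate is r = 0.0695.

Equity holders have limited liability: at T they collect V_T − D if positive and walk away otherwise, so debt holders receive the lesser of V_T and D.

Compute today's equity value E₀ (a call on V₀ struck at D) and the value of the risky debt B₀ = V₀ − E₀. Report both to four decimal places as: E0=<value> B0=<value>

d₁ = [ln(V₀/D) + (r + σ²/2)T] / (σ√T)
   = [ln(338.8794/172.9318) + (0.0695 + 0.5·0.5478²)·3.8976] / (0.5478·√3.8976)
   = [0.672747 + 0.855689] / 1.081485 = 1.413274
d₂ = d₁ − σ√T = 1.413274 − 1.081485 = 0.331789
N(d₁) = 0.921212,  N(d₂) = 0.629976,  e^(−rT) = 0.762706
E₀ = V₀·N(d₁) − D·e^(−rT)·N(d₂)
   = 338.8794·0.921212 − 172.9318·0.762706·0.629976 = 229.088624
B₀ = V₀ − E₀ = 338.8794 − 229.088624 = 109.790776

E0=229.0886 B0=109.7908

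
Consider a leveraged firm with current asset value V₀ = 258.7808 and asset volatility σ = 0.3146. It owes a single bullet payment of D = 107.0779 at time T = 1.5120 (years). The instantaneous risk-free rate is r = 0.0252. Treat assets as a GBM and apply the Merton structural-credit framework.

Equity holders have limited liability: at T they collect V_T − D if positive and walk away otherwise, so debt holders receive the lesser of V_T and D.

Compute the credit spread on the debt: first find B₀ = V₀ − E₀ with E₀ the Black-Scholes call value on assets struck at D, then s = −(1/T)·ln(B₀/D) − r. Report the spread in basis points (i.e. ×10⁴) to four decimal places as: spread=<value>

d₁ = [ln(V₀/D) + (r + σ²/2)T] / (σ√T)
   = [ln(258.7808/107.0779) + (0.0252 + 0.5·0.3146²)·1.5120] / (0.3146·√1.5120)
   = [0.882425 + 0.112926] / 0.386843 = 2.573011
d₂ = d₁ − σ√T = 2.573011 − 0.386843 = 2.186168
N(d₁) = 0.994959,  N(d₂) = 0.985598,  e^(−rT) = 0.962614
E₀ = V₀·N(d₁) − D·e^(−rT)·N(d₂)
   = 258.7808·0.994959 − 107.0779·0.962614·0.985598 = 155.886034
B₀ = V₀ − E₀ = 258.7808 − 155.886034 = 102.894766
spread = −(1/T)·ln(B₀/D) − r = −(1/1.5120)·ln(102.894766/107.0779) − 0.0252 = 0.00115571
in basis points: 0.00115571 × 10⁴ = 11.5571 bp

spread=11.5571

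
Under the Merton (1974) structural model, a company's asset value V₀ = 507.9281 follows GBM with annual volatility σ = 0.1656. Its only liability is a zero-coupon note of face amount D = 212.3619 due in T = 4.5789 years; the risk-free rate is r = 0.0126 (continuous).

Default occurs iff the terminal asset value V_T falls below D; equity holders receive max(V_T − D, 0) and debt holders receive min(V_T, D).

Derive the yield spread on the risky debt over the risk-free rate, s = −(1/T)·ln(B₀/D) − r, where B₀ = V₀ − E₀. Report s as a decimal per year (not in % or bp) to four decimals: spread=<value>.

d₁ = [ln(V₀/D) + (r + σ²/2)T] / (σ√T)
   = [ln(507.9281/212.3619) + (0.0126 + 0.5·0.1656²)·4.5789] / (0.1656·√4.5789)
   = [0.872048 + 0.120479] / 0.354357 = 2.800923
d₂ = d₁ − σ√T = 2.800923 − 0.354357 = 2.446566
N(d₁) = 0.997452,  N(d₂) = 0.992789,  e^(−rT) = 0.943939
E₀ = V₀·N(d₁) − D·e^(−rT)·N(d₂)
   = 507.9281·0.997452 − 212.3619·0.943939·0.992789 = 307.622922
B₀ = V₀ − E₀ = 507.9281 − 307.622922 = 200.305178
spread = −(1/T)·ln(B₀/D) − r = −(1/4.5789)·ln(200.305178/212.3619) − 0.0126 = 0.00016503

spread=0.0002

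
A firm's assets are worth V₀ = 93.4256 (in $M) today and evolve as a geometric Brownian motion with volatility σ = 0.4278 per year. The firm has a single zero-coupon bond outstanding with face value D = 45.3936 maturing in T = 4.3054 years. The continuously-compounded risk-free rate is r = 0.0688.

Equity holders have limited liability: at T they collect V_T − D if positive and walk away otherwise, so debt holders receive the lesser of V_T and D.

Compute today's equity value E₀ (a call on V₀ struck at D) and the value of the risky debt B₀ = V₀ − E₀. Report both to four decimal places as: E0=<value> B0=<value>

d₁ = [ln(V₀/D) + (r + σ²/2)T] / (σ√T)
   = [ln(93.4256/45.3936) + (0.0688 + 0.5·0.4278²)·4.3054] / (0.4278·√4.3054)
   = [0.721794 + 0.690183] / 0.887662 = 1.590671
d₂ = d₁ − σ√T = 1.590671 − 0.887662 = 0.703009
N(d₁) = 0.944158,  N(d₂) = 0.758975,  e^(−rT) = 0.743630
E₀ = V₀·N(d₁) − D·e^(−rT)·N(d₂)
   = 93.4256·0.944158 − 45.3936·0.743630·0.758975 = 62.588548
B₀ = V₀ − E₀ = 93.4256 − 62.588548 = 30.837052

E0=62.5885 B0=30.8371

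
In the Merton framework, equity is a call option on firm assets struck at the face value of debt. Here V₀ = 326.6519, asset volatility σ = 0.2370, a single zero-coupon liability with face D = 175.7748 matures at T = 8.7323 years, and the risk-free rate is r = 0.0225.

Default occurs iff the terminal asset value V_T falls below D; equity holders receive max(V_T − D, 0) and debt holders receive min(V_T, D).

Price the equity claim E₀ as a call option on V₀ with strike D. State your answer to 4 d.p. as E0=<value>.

E0=191.0232

d₁ = [ln(V₀/D) + (r + σ²/2)T] / (σ√T)
   = [ln(326.6519/175.7748) + (0.0225 + 0.5·0.2370²)·8.7323] / (0.2370·√8.7323)
   = [0.619691 + 0.441719] / 0.700346 = 1.515552
d₂ = d₁ − σ√T = 1.515552 − 0.700346 = 0.815205
N(d₁) = 0.935184,  N(d₂) = 0.792523,  e^(−rT) = 0.821620
E₀ = V₀·N(d₁) − D·e^(−rT)·N(d₂)
   = 326.6519·0.935184 − 175.7748·0.821620·0.792523 = 191.023247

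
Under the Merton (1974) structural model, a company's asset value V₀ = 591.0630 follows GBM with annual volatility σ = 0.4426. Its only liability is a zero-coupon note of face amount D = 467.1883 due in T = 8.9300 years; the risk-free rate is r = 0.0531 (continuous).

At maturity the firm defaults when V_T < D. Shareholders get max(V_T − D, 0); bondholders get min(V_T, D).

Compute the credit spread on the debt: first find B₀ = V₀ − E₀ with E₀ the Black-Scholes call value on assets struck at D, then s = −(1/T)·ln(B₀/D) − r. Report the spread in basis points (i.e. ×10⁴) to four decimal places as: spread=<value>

spread=423.4988

d₁ = [ln(V₀/D) + (r + σ²/2)T] / (σ√T)
   = [ln(591.0630/467.1883) + (0.0531 + 0.5·0.4426²)·8.9300] / (0.4426·√8.9300)
   = [0.235190 + 1.348853] / 1.322626 = 1.197650
d₂ = d₁ − σ√T = 1.197650 − 1.322626 = -0.124976
N(d₁) = 0.884473,  N(d₂) = 0.450271,  e^(−rT) = 0.622393
E₀ = V₀·N(d₁) − D·e^(−rT)·N(d₂)
   = 591.0630·0.884473 − 467.1883·0.622393·0.450271 = 391.851920
B₀ = V₀ − E₀ = 591.0630 − 391.851920 = 199.211080
spread = −(1/T)·ln(B₀/D) − r = −(1/8.9300)·ln(199.211080/467.1883) − 0.0531 = 0.04234988
in basis points: 0.04234988 × 10⁴ = 423.4988 bp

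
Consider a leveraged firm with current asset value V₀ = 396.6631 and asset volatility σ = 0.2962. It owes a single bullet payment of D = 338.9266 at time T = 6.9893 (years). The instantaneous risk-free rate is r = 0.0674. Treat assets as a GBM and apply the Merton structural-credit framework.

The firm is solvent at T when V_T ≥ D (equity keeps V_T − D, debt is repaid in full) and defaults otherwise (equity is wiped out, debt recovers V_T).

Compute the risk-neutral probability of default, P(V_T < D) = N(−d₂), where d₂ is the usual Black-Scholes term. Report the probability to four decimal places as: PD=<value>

d₁ = [ln(V₀/D) + (r + σ²/2)T] / (σ√T)
   = [ln(396.6631/338.9266) + (0.0674 + 0.5·0.2962²)·6.9893] / (0.2962·√6.9893)
   = [0.157304 + 0.777680] / 0.783072 = 1.193994
d₂ = d₁ − σ√T = 1.193994 − 0.783072 = 0.410922
risk-neutral PD = N(−d₂) = N(-0.410922) = 0.340565

PD=0.3406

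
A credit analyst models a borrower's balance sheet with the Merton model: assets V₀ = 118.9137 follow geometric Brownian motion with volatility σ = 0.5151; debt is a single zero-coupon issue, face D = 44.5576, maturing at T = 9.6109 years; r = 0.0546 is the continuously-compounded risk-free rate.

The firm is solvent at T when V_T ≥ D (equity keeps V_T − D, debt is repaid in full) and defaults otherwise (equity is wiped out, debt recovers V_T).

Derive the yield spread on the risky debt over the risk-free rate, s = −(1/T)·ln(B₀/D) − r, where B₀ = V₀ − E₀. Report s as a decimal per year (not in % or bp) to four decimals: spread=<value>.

d₁ = [ln(V₀/D) + (r + σ²/2)T] / (σ√T)
   = [ln(118.9137/44.5576) + (0.0546 + 0.5·0.5151²)·9.6109] / (0.5151·√9.6109)
   = [0.981615 + 1.799776] / 1.596885 = 1.741761
d₂ = d₁ − σ√T = 1.741761 − 1.596885 = 0.144876
N(d₁) = 0.959225,  N(d₂) = 0.557596,  e^(−rT) = 0.591700
E₀ = V₀·N(d₁) − D·e^(−rT)·N(d₂)
   = 118.9137·0.959225 − 44.5576·0.591700·0.557596 = 99.364111
B₀ = V₀ − E₀ = 118.9137 − 99.364111 = 19.549589
spread = −(1/T)·ln(B₀/D) − r = −(1/9.6109)·ln(19.549589/44.5576) − 0.0546 = 0.03111814

spread=0.0311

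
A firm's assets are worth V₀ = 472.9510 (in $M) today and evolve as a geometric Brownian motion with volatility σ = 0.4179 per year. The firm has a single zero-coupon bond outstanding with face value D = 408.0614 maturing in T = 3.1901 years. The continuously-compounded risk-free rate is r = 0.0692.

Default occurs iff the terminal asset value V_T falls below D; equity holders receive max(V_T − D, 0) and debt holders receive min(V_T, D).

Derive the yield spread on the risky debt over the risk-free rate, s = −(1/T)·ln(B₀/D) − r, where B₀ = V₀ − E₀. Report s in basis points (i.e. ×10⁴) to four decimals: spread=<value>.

d₁ = [ln(V₀/D) + (r + σ²/2)T] / (σ√T)
   = [ln(472.9510/408.0614) + (0.0692 + 0.5·0.4179²)·3.1901] / (0.4179·√3.1901)
   = [0.147574 + 0.499315] / 0.746405 = 0.866673
d₂ = d₁ − σ√T = 0.866673 − 0.746405 = 0.120268
N(d₁) = 0.806939,  N(d₂) = 0.547865,  e^(−rT) = 0.801913
E₀ = V₀·N(d₁) − D·e^(−rT)·N(d₂)
   = 472.9510·0.806939 − 408.0614·0.801913·0.547865 = 202.365166
B₀ = V₀ − E₀ = 472.9510 − 202.365166 = 270.585834
spread = −(1/T)·ln(B₀/D) − r = −(1/3.1901)·ln(270.585834/408.0614) − 0.0692 = 0.05958226
in basis points: 0.05958226 × 10⁴ = 595.8226 bp

spread=595.8226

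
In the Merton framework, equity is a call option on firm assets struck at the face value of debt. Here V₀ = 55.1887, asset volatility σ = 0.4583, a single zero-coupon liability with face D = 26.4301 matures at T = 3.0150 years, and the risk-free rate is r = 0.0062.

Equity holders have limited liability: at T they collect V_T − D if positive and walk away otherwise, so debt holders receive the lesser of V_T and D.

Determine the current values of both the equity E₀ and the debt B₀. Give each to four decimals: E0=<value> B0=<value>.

E0=31.8788 B0=23.3099

d₁ = [ln(V₀/D) + (r + σ²/2)T] / (σ√T)
   = [ln(55.1887/26.4301) + (0.0062 + 0.5·0.4583²)·3.0150] / (0.4583·√3.0150)
   = [0.736255 + 0.335327] / 0.795781 = 1.346578
d₂ = d₁ − σ√T = 1.346578 − 0.795781 = 0.550797
N(d₁) = 0.910942,  N(d₂) = 0.709114,  e^(−rT) = 0.981481
E₀ = V₀·N(d₁) − D·e^(−rT)·N(d₂)
   = 55.1887·0.910942 − 26.4301·0.981481·0.709114 = 31.878845
B₀ = V₀ − E₀ = 55.1887 − 31.878845 = 23.309855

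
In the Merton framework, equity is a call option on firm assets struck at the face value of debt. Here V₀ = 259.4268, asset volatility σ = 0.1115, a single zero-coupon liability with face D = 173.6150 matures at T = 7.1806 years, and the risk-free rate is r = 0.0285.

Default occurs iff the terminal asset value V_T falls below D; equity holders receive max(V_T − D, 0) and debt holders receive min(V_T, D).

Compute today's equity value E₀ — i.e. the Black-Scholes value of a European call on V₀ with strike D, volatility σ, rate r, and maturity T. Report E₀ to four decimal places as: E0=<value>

d₁ = [ln(V₀/D) + (r + σ²/2)T] / (σ√T)
   = [ln(259.4268/173.6150) + (0.0285 + 0.5·0.1115²)·7.1806] / (0.1115·√7.1806)
   = [0.401634 + 0.249283] / 0.298783 = 2.178564
d₂ = d₁ − σ√T = 2.178564 − 0.298783 = 1.879782
N(d₁) = 0.985318,  N(d₂) = 0.969931,  e^(−rT) = 0.814935
E₀ = V₀·N(d₁) − D·e^(−rT)·N(d₂)
   = 259.4268·0.985318 − 173.6150·0.814935·0.969931 = 118.387272

E0=118.3873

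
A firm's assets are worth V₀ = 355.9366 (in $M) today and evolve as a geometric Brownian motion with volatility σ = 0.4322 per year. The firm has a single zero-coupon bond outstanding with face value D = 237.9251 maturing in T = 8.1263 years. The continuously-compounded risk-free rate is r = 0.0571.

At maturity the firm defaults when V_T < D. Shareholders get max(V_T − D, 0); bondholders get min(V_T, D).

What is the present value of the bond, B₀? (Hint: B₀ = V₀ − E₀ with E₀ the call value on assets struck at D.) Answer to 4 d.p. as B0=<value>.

d₁ = [ln(V₀/D) + (r + σ²/2)T] / (σ√T)
   = [ln(355.9366/237.9251) + (0.0571 + 0.5·0.4322²)·8.1263] / (0.4322·√8.1263)
   = [0.402797 + 1.222995] / 1.232058 = 1.319574
d₂ = d₁ − σ√T = 1.319574 − 1.232058 = 0.087516
N(d₁) = 0.906511,  N(d₂) = 0.534869,  e^(−rT) = 0.628756
E₀ = V₀·N(d₁) − D·e^(−rT)·N(d₂)
   = 355.9366·0.906511 − 237.9251·0.628756·0.534869 = 242.645797
B₀ = V₀ − E₀ = 355.9366 − 242.645797 = 113.290803

B0=113.2908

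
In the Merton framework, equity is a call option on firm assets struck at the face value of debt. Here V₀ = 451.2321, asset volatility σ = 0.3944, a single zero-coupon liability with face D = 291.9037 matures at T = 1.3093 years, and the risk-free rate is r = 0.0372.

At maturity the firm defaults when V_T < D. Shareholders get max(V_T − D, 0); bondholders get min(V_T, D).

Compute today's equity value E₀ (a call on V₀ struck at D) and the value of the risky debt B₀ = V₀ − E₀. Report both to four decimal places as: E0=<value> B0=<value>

E0=184.5810 B0=266.6511

d₁ = [ln(V₀/D) + (r + σ²/2)T] / (σ√T)
   = [ln(451.2321/291.9037) + (0.0372 + 0.5·0.3944²)·1.3093] / (0.3944·√1.3093)
   = [0.435558 + 0.150538] / 0.451291 = 1.298709
d₂ = d₁ − σ√T = 1.298709 − 0.451291 = 0.847418
N(d₁) = 0.902978,  N(d₂) = 0.801619,  e^(−rT) = 0.952461
E₀ = V₀·N(d₁) − D·e^(−rT)·N(d₂)
   = 451.2321·0.902978 − 291.9037·0.952461·0.801619 = 184.581038
B₀ = V₀ − E₀ = 451.2321 − 184.581038 = 266.651062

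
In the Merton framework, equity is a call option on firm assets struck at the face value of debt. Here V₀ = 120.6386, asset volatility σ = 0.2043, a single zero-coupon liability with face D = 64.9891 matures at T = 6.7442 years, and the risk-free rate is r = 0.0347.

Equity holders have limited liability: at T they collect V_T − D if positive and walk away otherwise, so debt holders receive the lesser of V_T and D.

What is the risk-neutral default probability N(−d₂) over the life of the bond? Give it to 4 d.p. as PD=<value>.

d₁ = [ln(V₀/D) + (r + σ²/2)T] / (σ√T)
   = [ln(120.6386/64.9891) + (0.0347 + 0.5·0.2043²)·6.7442] / (0.2043·√6.7442)
   = [0.618580 + 0.374770] / 0.530559 = 1.872271
d₂ = d₁ − σ√T = 1.872271 − 0.530559 = 1.341712
risk-neutral PD = N(−d₂) = N(-1.341712) = 0.089845

PD=0.0898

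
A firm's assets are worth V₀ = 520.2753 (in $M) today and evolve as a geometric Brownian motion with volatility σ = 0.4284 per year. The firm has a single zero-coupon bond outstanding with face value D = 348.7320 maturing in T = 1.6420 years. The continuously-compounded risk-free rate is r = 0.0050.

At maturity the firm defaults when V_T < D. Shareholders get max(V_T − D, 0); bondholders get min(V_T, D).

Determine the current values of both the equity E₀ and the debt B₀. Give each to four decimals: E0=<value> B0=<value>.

E0=204.6111 B0=315.6642

d₁ = [ln(V₀/D) + (r + σ²/2)T] / (σ√T)
   = [ln(520.2753/348.7320) + (0.0050 + 0.5·0.4284²)·1.6420] / (0.4284·√1.6420)
   = [0.400054 + 0.158885] / 0.548954 = 1.018190
d₂ = d₁ − σ√T = 1.018190 − 0.548954 = 0.469236
N(d₁) = 0.845706,  N(d₂) = 0.680550,  e^(−rT) = 0.991824
E₀ = V₀·N(d₁) − D·e^(−rT)·N(d₂)
   = 520.2753·0.845706 − 348.7320·0.991824·0.680550 = 204.611143
B₀ = V₀ − E₀ = 520.2753 − 204.611143 = 315.664157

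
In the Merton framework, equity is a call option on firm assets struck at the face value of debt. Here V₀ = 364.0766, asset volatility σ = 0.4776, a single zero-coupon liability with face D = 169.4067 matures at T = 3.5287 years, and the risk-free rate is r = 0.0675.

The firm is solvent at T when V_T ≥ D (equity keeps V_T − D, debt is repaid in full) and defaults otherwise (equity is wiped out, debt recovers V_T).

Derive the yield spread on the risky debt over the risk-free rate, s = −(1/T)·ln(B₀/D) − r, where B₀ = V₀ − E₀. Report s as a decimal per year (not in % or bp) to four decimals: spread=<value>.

d₁ = [ln(V₀/D) + (r + σ²/2)T] / (σ√T)
   = [ln(364.0766/169.4067) + (0.0675 + 0.5·0.4776²)·3.5287] / (0.4776·√3.5287)
   = [0.765062 + 0.640639] / 0.897164 = 1.566827
d₂ = d₁ − σ√T = 1.566827 − 0.897164 = 0.669664
N(d₁) = 0.941422,  N(d₂) = 0.748464,  e^(−rT) = 0.788055
E₀ = V₀·N(d₁) − D·e^(−rT)·N(d₂)
   = 364.0766·0.941422 − 169.4067·0.788055·0.748464 = 242.828605
B₀ = V₀ − E₀ = 364.0766 − 242.828605 = 121.247995
spread = −(1/T)·ln(B₀/D) − r = −(1/3.5287)·ln(121.247995/169.4067) − 0.0675 = 0.02728401

spread=0.0273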